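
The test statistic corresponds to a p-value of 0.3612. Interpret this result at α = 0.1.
Since p = 0.3612 > α = 0.1, fail to reject H₀.
There is insufficient evidence to reject the null hypothesis; the result is not statistically significant at the 0.1 level.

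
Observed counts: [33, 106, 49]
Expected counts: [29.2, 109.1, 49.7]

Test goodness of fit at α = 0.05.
Chi-square goodness of fit test:
H₀: observed counts match expected distribution
H₁: observed counts differ from expected distribution
df = k - 1 = 2
χ² = Σ(O - E)²/E
   = (33 - 29.2)²/29.2 + (106 - 109.1)²/109.1 + (49 - 49.7)²/49.7
   = 0.495 + 0.088 + 0.010
   = 0.59
p-value = 0.7436

Since p-value > α = 0.05, we fail to reject H₀.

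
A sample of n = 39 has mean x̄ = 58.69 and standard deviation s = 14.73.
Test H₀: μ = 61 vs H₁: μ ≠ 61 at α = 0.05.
One-sample t-test:
H₀: μ = 61
H₁: μ ≠ 61
df = n - 1 = 38
t = (x̄ - μ₀) / (s/√n) = (58.69 - 61) / (14.73/√39) = -0.979
p-value = 0.3336

Since p-value > α = 0.05, we fail to reject H₀.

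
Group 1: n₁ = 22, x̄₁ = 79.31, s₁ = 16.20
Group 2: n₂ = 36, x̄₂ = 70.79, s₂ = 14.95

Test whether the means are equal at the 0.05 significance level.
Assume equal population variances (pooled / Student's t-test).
Student's two-sample t-test (equal variances):
H₀: μ₁ = μ₂
H₁: μ₁ ≠ μ₂
df = n₁ + n₂ - 2 = 56
Pooled variance s_p² = [(n₁-1)s₁² + (n₂-1)s₂²] / (n₁ + n₂ - 2) = [(21)(16.20²) + (35)(14.95²)] / 56 = 238.1041
SE = √(s_p²(1/n₁ + 1/n₂)) = √(238.1041 × (1/22 + 1/36)) = 4.1758
t = (x̄₁ - x̄₂) / SE = (79.31 - 70.79) / 4.1758 = 8.52 / 4.1758 = 2.040
p-value = 0.0460

Since p-value < α = 0.05, we reject H₀.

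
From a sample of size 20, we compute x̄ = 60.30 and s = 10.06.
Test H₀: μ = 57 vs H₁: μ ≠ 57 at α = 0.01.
One-sample t-test:
H₀: μ = 57
H₁: μ ≠ 57
df = n - 1 = 19
t = (x̄ - μ₀) / (s/√n) = (60.30 - 57) / (10.06/√20) = 1.467
p-value = 0.1587

Since p-value > α = 0.01, we fail to reject H₀.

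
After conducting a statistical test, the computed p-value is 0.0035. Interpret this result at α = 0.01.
Since p = 0.0035 < α = 0.01, reject H₀.
There is sufficient evidence to reject the null hypothesis; the result is statistically significant at the 0.01 level.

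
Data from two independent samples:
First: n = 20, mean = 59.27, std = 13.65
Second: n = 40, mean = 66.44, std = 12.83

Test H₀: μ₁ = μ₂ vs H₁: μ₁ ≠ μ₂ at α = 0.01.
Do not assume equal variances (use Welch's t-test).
Welch's two-sample t-test:
H₀: μ₁ = μ₂
H₁: μ₁ ≠ μ₂
s₁²/n₁ = 13.65²/20 = 9.3161,  s₂²/n₂ = 12.83²/40 = 4.1152
SE = √(s₁²/n₁ + s₂²/n₂) = √(9.3161 + 4.1152) = 3.6649
df (Welch-Satterthwaite) = (s₁²/n₁ + s₂²/n₂)² / [(s₁²/n₁)²/(n₁-1) + (s₂²/n₂)²/(n₂-1)] ≈ 36.06
t = (x̄₁ - x̄₂) / SE = (59.27 - 66.44) / 3.6649 = -7.17 / 3.6649 = -1.956
p-value = 0.0582

Since p-value > α = 0.01, we fail to reject H₀.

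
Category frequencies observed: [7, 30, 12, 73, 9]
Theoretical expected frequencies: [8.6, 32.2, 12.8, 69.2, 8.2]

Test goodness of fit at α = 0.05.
Chi-square goodness of fit test:
H₀: observed counts match expected distribution
H₁: observed counts differ from expected distribution
df = k - 1 = 4
χ² = Σ(O - E)²/E
   = (7 - 8.6)²/8.6 + (30 - 32.2)²/32.2 + (12 - 12.8)²/12.8 + (73 - 69.2)²/69.2 + (9 - 8.2)²/8.2
   = 0.298 + 0.150 + 0.050 + 0.209 + 0.078
   = 0.78
p-value = 0.9405

Since p-value > α = 0.05, we fail to reject H₀.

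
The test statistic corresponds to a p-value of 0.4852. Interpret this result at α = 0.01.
Since p = 0.4852 > α = 0.01, fail to reject H₀.
There is insufficient evidence to reject the null hypothesis; the result is not statistically significant at the 0.01 level.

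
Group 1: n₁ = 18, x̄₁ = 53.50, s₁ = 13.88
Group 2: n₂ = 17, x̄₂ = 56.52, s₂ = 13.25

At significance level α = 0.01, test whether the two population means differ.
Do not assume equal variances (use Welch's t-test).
Welch's two-sample t-test:
H₀: μ₁ = μ₂
H₁: μ₁ ≠ μ₂
s₁²/n₁ = 13.88²/18 = 10.7030,  s₂²/n₂ = 13.25²/17 = 10.3272
SE = √(s₁²/n₁ + s₂²/n₂) = √(10.7030 + 10.3272) = 4.5859
df (Welch-Satterthwaite) = (s₁²/n₁ + s₂²/n₂)² / [(s₁²/n₁)²/(n₁-1) + (s₂²/n₂)²/(n₂-1)] ≈ 32.99
t = (x̄₁ - x̄₂) / SE = (53.50 - 56.52) / 4.5859 = -3.02 / 4.5859 = -0.659
p-value = 0.5148

Since p-value > α = 0.01, we fail to reject H₀.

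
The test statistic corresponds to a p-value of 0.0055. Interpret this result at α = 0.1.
Since p = 0.0055 < α = 0.1, reject H₀.
There is sufficient evidence to reject the null hypothesis; the result is statistically significant at the 0.1 level.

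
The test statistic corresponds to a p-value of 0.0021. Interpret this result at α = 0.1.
Since p = 0.0021 < α = 0.1, reject H₀.
There is sufficient evidence to reject the null hypothesis; the result is statistically significant at the 0.1 level.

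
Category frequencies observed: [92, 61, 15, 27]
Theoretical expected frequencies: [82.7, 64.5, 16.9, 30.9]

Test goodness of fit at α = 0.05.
Chi-square goodness of fit test:
H₀: observed counts match expected distribution
H₁: observed counts differ from expected distribution
df = k - 1 = 3
χ² = Σ(O - E)²/E
   = (92 - 82.7)²/82.7 + (61 - 64.5)²/64.5 + (15 - 16.9)²/16.9 + (27 - 30.9)²/30.9
   = 1.046 + 0.190 + 0.214 + 0.492
   = 1.94
p-value = 0.5846

Since p-value > α = 0.05, we fail to reject H₀.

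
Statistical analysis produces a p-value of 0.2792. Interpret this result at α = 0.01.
Since p = 0.2792 > α = 0.01, fail to reject H₀.
There is insufficient evidence to reject the null hypothesis; the result is not statistically significant at the 0.01 level.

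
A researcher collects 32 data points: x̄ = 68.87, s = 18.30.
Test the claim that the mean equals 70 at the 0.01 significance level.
One-sample t-test:
H₀: μ = 70
H₁: μ ≠ 70
df = n - 1 = 31
t = (x̄ - μ₀) / (s/√n) = (68.87 - 70) / (18.30/√32) = -0.349
p-value = 0.7292

Since p-value > α = 0.01, we fail to reject H₀.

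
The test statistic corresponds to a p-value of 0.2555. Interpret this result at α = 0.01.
Since p = 0.2555 > α = 0.01, fail to reject H₀.
There is insufficient evidence to reject the null hypothesis; the result is not statistically significant at the 0.01 level.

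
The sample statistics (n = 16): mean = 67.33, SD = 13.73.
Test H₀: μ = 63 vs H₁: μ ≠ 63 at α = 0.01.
One-sample t-test:
H₀: μ = 63
H₁: μ ≠ 63
df = n - 1 = 15
t = (x̄ - μ₀) / (s/√n) = (67.33 - 63) / (13.73/√16) = 1.261
p-value = 0.2264

Since p-value > α = 0.01, we fail to reject H₀.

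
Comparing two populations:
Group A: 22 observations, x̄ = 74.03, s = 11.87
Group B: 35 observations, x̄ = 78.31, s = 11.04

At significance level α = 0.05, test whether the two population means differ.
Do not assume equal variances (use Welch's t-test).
Welch's two-sample t-test:
H₀: μ₁ = μ₂
H₁: μ₁ ≠ μ₂
s₁²/n₁ = 11.87²/22 = 6.4044,  s₂²/n₂ = 11.04²/35 = 3.4823
SE = √(s₁²/n₁ + s₂²/n₂) = √(6.4044 + 3.4823) = 3.1443
df (Welch-Satterthwaite) = (s₁²/n₁ + s₂²/n₂)² / [(s₁²/n₁)²/(n₁-1) + (s₂²/n₂)²/(n₂-1)] ≈ 42.32
t = (x̄₁ - x̄₂) / SE = (74.03 - 78.31) / 3.1443 = -4.28 / 3.1443 = -1.361
p-value = 0.1807

Since p-value > α = 0.05, we fail to reject H₀.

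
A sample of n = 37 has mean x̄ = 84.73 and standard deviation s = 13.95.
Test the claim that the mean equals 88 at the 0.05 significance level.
One-sample t-test:
H₀: μ = 88
H₁: μ ≠ 88
df = n - 1 = 36
t = (x̄ - μ₀) / (s/√n) = (84.73 - 88) / (13.95/√37) = -1.426
p-value = 0.1625

Since p-value > α = 0.05, we fail to reject H₀.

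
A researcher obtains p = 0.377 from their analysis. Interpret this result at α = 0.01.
Since p = 0.377 > α = 0.01, fail to reject H₀.
There is insufficient evidence to reject the null hypothesis; the result is not statistically significant at the 0.01 level.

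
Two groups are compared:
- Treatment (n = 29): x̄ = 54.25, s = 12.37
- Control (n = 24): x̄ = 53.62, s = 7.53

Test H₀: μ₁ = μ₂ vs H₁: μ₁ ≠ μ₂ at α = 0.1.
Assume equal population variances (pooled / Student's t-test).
Student's two-sample t-test (equal variances):
H₀: μ₁ = μ₂
H₁: μ₁ ≠ μ₂
df = n₁ + n₂ - 2 = 51
Pooled variance s_p² = [(n₁-1)s₁² + (n₂-1)s₂²] / (n₁ + n₂ - 2) = [(28)(12.37²) + (23)(7.53²)] / 51 = 109.5803
SE = √(s_p²(1/n₁ + 1/n₂)) = √(109.5803 × (1/29 + 1/24)) = 2.8887
t = (x̄₁ - x̄₂) / SE = (54.25 - 53.62) / 2.8887 = 0.63 / 2.8887 = 0.218
p-value = 0.8282

Since p-value > α = 0.1, we fail to reject H₀.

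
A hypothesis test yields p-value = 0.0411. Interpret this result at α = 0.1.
Since p = 0.0411 < α = 0.1, reject H₀.
There is sufficient evidence to reject the null hypothesis; the result is statistically significant at the 0.1 level.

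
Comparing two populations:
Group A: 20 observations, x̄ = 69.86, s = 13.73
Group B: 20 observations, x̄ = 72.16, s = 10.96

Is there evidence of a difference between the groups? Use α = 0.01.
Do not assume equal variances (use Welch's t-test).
Welch's two-sample t-test:
H₀: μ₁ = μ₂
H₁: μ₁ ≠ μ₂
s₁²/n₁ = 13.73²/20 = 9.4256,  s₂²/n₂ = 10.96²/20 = 6.0061
SE = √(s₁²/n₁ + s₂²/n₂) = √(9.4256 + 6.0061) = 3.9283
df (Welch-Satterthwaite) = (s₁²/n₁ + s₂²/n₂)² / [(s₁²/n₁)²/(n₁-1) + (s₂²/n₂)²/(n₂-1)] ≈ 36.22
t = (x̄₁ - x̄₂) / SE = (69.86 - 72.16) / 3.9283 = -2.30 / 3.9283 = -0.585
p-value = 0.5618

Since p-value > α = 0.01, we fail to reject H₀.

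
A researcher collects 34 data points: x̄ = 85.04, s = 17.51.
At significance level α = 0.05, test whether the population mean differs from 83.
One-sample t-test:
H₀: μ = 83
H₁: μ ≠ 83
df = n - 1 = 33
t = (x̄ - μ₀) / (s/√n) = (85.04 - 83) / (17.51/√34) = 0.679
p-value = 0.5017

Since p-value > α = 0.05, we fail to reject H₀.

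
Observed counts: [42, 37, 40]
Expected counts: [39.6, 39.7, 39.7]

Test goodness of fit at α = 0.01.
Chi-square goodness of fit test:
H₀: observed counts match expected distribution
H₁: observed counts differ from expected distribution
df = k - 1 = 2
χ² = Σ(O - E)²/E
   = (42 - 39.6)²/39.6 + (37 - 39.7)²/39.7 + (40 - 39.7)²/39.7
   = 0.145 + 0.184 + 0.002
   = 0.33
p-value = 0.8473

Since p-value > α = 0.01, we fail to reject H₀.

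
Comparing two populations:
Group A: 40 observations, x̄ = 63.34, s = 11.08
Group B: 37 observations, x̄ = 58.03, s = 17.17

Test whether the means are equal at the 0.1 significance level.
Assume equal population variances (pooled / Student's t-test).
Student's two-sample t-test (equal variances):
H₀: μ₁ = μ₂
H₁: μ₁ ≠ μ₂
df = n₁ + n₂ - 2 = 75
Pooled variance s_p² = [(n₁-1)s₁² + (n₂-1)s₂²] / (n₁ + n₂ - 2) = [(39)(11.08²) + (36)(17.17²)] / 75 = 205.3468
SE = √(s_p²(1/n₁ + 1/n₂)) = √(205.3468 × (1/40 + 1/37)) = 3.2686
t = (x̄₁ - x̄₂) / SE = (63.34 - 58.03) / 3.2686 = 5.31 / 3.2686 = 1.625
p-value = 0.1085

Since p-value > α = 0.1, we fail to reject H₀.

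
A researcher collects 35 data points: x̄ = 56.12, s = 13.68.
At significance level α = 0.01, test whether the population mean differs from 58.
One-sample t-test:
H₀: μ = 58
H₁: μ ≠ 58
df = n - 1 = 34
t = (x̄ - μ₀) / (s/√n) = (56.12 - 58) / (13.68/√35) = -0.813
p-value = 0.4219

Since p-value > α = 0.01, we fail to reject H₀.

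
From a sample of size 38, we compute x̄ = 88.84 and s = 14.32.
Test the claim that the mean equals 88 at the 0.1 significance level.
One-sample t-test:
H₀: μ = 88
H₁: μ ≠ 88
df = n - 1 = 37
t = (x̄ - μ₀) / (s/√n) = (88.84 - 88) / (14.32/√38) = 0.362
p-value = 0.7197

Since p-value > α = 0.1, we fail to reject H₀.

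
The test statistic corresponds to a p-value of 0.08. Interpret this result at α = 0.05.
Since p = 0.08 > α = 0.05, fail to reject H₀.
There is insufficient evidence to reject the null hypothesis; the result is not statistically significant at the 0.05 level.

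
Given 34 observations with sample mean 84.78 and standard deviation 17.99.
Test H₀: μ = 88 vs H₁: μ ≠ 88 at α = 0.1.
One-sample t-test:
H₀: μ = 88
H₁: μ ≠ 88
df = n - 1 = 33
t = (x̄ - μ₀) / (s/√n) = (84.78 - 88) / (17.99/√34) = -1.044
p-value = 0.3042

Since p-value > α = 0.1, we fail to reject H₀.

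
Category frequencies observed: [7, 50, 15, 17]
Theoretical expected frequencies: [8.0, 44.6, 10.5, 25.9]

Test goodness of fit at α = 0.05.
Chi-square goodness of fit test:
H₀: observed counts match expected distribution
H₁: observed counts differ from expected distribution
df = k - 1 = 3
χ² = Σ(O - E)²/E
   = (7 - 8.0)²/8.0 + (50 - 44.6)²/44.6 + (15 - 10.5)²/10.5 + (17 - 25.9)²/25.9
   = 0.125 + 0.654 + 1.929 + 3.058
   = 5.77
p-value = 0.1236

Since p-value > α = 0.05, we fail to reject H₀.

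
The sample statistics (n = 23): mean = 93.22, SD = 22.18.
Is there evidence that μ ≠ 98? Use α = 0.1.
One-sample t-test:
H₀: μ = 98
H₁: μ ≠ 98
df = n - 1 = 22
t = (x̄ - μ₀) / (s/√n) = (93.22 - 98) / (22.18/√23) = -1.034
p-value = 0.3126

Since p-value > α = 0.1, we fail to reject H₀.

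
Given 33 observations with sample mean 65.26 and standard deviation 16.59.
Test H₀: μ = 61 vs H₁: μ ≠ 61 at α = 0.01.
One-sample t-test:
H₀: μ = 61
H₁: μ ≠ 61
df = n - 1 = 32
t = (x̄ - μ₀) / (s/√n) = (65.26 - 61) / (16.59/√33) = 1.475
p-value = 0.1500

Since p-value > α = 0.01, we fail to reject H₀.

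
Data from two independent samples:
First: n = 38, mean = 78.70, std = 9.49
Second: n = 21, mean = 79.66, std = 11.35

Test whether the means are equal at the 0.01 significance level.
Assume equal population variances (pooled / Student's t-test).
Student's two-sample t-test (equal variances):
H₀: μ₁ = μ₂
H₁: μ₁ ≠ μ₂
df = n₁ + n₂ - 2 = 57
Pooled variance s_p² = [(n₁-1)s₁² + (n₂-1)s₂²] / (n₁ + n₂ - 2) = [(37)(9.49²) + (20)(11.35²)] / 57 = 103.6609
SE = √(s_p²(1/n₁ + 1/n₂)) = √(103.6609 × (1/38 + 1/21)) = 2.7684
t = (x̄₁ - x̄₂) / SE = (78.70 - 79.66) / 2.7684 = -0.96 / 2.7684 = -0.347
p-value = 0.7300

Since p-value > α = 0.01, we fail to reject H₀.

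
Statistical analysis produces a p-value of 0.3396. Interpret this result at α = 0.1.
Since p = 0.3396 > α = 0.1, fail to reject H₀.
There is insufficient evidence to reject the null hypothesis; the result is not statistically significant at the 0.1 level.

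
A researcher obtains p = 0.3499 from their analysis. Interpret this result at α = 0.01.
Since p = 0.3499 > α = 0.01, fail to reject H₀.
There is insufficient evidence to reject the null hypothesis; the result is not statistically significant at the 0.01 level.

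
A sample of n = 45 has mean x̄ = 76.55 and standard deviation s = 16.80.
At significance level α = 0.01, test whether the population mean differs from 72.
One-sample t-test:
H₀: μ = 72
H₁: μ ≠ 72
df = n - 1 = 44
t = (x̄ - μ₀) / (s/√n) = (76.55 - 72) / (16.80/√45) = 1.817
p-value = 0.0761

Since p-value > α = 0.01, we fail to reject H₀.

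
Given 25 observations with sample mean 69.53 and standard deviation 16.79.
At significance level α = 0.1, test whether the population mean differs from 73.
One-sample t-test:
H₀: μ = 73
H₁: μ ≠ 73
df = n - 1 = 24
t = (x̄ - μ₀) / (s/√n) = (69.53 - 73) / (16.79/√25) = -1.033
p-value = 0.3117

Since p-value > α = 0.1, we fail to reject H₀.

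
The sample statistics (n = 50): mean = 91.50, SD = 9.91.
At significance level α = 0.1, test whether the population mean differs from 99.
One-sample t-test:
H₀: μ = 99
H₁: μ ≠ 99
df = n - 1 = 49
t = (x̄ - μ₀) / (s/√n) = (91.50 - 99) / (9.91/√50) = -5.351
p-value < 0.0001

Since p-value < α = 0.1, we reject H₀.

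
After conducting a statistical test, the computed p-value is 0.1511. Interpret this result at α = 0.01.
Since p = 0.1511 > α = 0.01, fail to reject H₀.
There is insufficient evidence to reject the null hypothesis; the result is not statistically significant at the 0.01 level.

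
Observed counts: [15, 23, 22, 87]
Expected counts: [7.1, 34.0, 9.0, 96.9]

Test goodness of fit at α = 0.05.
Chi-square goodness of fit test:
H₀: observed counts match expected distribution
H₁: observed counts differ from expected distribution
df = k - 1 = 3
χ² = Σ(O - E)²/E
   = (15 - 7.1)²/7.1 + (23 - 34.0)²/34.0 + (22 - 9.0)²/9.0 + (87 - 96.9)²/96.9
   = 8.790 + 3.559 + 18.778 + 1.011
   = 32.14
p-value < 0.0001

Since p-value < α = 0.05, we reject H₀.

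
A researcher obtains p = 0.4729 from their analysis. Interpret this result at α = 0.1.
Since p = 0.4729 > α = 0.1, fail to reject H₀.
There is insufficient evidence to reject the null hypothesis; the result is not statistically significant at the 0.1 level.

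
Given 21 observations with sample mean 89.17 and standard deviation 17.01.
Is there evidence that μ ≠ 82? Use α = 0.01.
One-sample t-test:
H₀: μ = 82
H₁: μ ≠ 82
df = n - 1 = 20
t = (x̄ - μ₀) / (s/√n) = (89.17 - 82) / (17.01/√21) = 1.932
p-value = 0.0677

Since p-value > α = 0.01, we fail to reject H₀.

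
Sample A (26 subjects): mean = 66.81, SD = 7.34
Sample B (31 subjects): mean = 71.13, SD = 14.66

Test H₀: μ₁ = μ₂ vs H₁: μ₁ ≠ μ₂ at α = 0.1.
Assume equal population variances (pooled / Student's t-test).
Student's two-sample t-test (equal variances):
H₀: μ₁ = μ₂
H₁: μ₁ ≠ μ₂
df = n₁ + n₂ - 2 = 55
Pooled variance s_p² = [(n₁-1)s₁² + (n₂-1)s₂²] / (n₁ + n₂ - 2) = [(25)(7.34²) + (30)(14.66²)] / 55 = 141.7156
SE = √(s_p²(1/n₁ + 1/n₂)) = √(141.7156 × (1/26 + 1/31)) = 3.1658
t = (x̄₁ - x̄₂) / SE = (66.81 - 71.13) / 3.1658 = -4.32 / 3.1658 = -1.365
p-value = 0.1779

Since p-value > α = 0.1, we fail to reject H₀.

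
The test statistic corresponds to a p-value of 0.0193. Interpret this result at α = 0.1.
Since p = 0.0193 < α = 0.1, reject H₀.
There is sufficient evidence to reject the null hypothesis; the result is statistically significant at the 0.1 level.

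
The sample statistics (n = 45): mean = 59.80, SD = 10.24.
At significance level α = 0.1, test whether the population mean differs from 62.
One-sample t-test:
H₀: μ = 62
H₁: μ ≠ 62
df = n - 1 = 44
t = (x̄ - μ₀) / (s/√n) = (59.80 - 62) / (10.24/√45) = -1.441
p-value = 0.1566

Since p-value > α = 0.1, we fail to reject H₀.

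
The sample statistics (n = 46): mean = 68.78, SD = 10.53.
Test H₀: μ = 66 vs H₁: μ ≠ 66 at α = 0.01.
One-sample t-test:
H₀: μ = 66
H₁: μ ≠ 66
df = n - 1 = 45
t = (x̄ - μ₀) / (s/√n) = (68.78 - 66) / (10.53/√46) = 1.791
p-value = 0.0801

Since p-value > α = 0.01, we fail to reject H₀.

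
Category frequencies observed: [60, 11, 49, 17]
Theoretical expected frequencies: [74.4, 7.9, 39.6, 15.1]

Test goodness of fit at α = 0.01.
Chi-square goodness of fit test:
H₀: observed counts match expected distribution
H₁: observed counts differ from expected distribution
df = k - 1 = 3
χ² = Σ(O - E)²/E
   = (60 - 74.4)²/74.4 + (11 - 7.9)²/7.9 + (49 - 39.6)²/39.6 + (17 - 15.1)²/15.1
   = 2.787 + 1.216 + 2.231 + 0.239
   = 6.47
p-value = 0.0907

Since p-value > α = 0.01, we fail to reject H₀.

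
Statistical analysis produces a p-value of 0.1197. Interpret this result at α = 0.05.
Since p = 0.1197 > α = 0.05, fail to reject H₀.
There is insufficient evidence to reject the null hypothesis; the result is not statistically significant at the 0.05 level.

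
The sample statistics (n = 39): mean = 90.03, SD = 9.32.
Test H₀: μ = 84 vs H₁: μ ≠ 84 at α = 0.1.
One-sample t-test:
H₀: μ = 84
H₁: μ ≠ 84
df = n - 1 = 38
t = (x̄ - μ₀) / (s/√n) = (90.03 - 84) / (9.32/√39) = 4.040
p-value = 0.0003

Since p-value < α = 0.1, we reject H₀.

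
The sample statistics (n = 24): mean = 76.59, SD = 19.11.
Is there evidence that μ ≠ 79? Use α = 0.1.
One-sample t-test:
H₀: μ = 79
H₁: μ ≠ 79
df = n - 1 = 23
t = (x̄ - μ₀) / (s/√n) = (76.59 - 79) / (19.11/√24) = -0.618
p-value = 0.5428

Since p-value > α = 0.1, we fail to reject H₀.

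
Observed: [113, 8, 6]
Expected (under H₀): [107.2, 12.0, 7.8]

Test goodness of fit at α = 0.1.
Chi-square goodness of fit test:
H₀: observed counts match expected distribution
H₁: observed counts differ from expected distribution
df = k - 1 = 2
χ² = Σ(O - E)²/E
   = (113 - 107.2)²/107.2 + (8 - 12.0)²/12.0 + (6 - 7.8)²/7.8
   = 0.314 + 1.333 + 0.415
   = 2.06
p-value = 0.3566

Since p-value > α = 0.1, we fail to reject H₀.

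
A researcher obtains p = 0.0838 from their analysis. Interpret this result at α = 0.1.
Since p = 0.0838 < α = 0.1, reject H₀.
There is sufficient evidence to reject the null hypothesis; the result is statistically significant at the 0.1 level.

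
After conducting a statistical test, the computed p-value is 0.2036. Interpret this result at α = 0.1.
Since p = 0.2036 > α = 0.1, fail to reject H₀.
There is insufficient evidence to reject the null hypothesis; the result is not statistically significant at the 0.1 level.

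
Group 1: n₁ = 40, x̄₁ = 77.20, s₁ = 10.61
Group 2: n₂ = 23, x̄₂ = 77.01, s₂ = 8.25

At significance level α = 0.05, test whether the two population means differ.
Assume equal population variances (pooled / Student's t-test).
Student's two-sample t-test (equal variances):
H₀: μ₁ = μ₂
H₁: μ₁ ≠ μ₂
df = n₁ + n₂ - 2 = 61
Pooled variance s_p² = [(n₁-1)s₁² + (n₂-1)s₂²] / (n₁ + n₂ - 2) = [(39)(10.61²) + (22)(8.25²)] / 61 = 96.5195
SE = √(s_p²(1/n₁ + 1/n₂)) = √(96.5195 × (1/40 + 1/23)) = 2.5709
t = (x̄₁ - x̄₂) / SE = (77.20 - 77.01) / 2.5709 = 0.19 / 2.5709 = 0.074
p-value = 0.9413

Since p-value > α = 0.05, we fail to reject H₀.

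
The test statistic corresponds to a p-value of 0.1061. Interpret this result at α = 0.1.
Since p = 0.1061 > α = 0.1, fail to reject H₀.
There is insufficient evidence to reject the null hypothesis; the result is not statistically significant at the 0.1 level.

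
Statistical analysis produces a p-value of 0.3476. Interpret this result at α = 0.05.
Since p = 0.3476 > α = 0.05, fail to reject H₀.
There is insufficient evidence to reject the null hypothesis; the result is not statistically significant at the 0.05 level.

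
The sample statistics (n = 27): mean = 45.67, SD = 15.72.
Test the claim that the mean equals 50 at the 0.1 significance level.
One-sample t-test:
H₀: μ = 50
H₁: μ ≠ 50
df = n - 1 = 26
t = (x̄ - μ₀) / (s/√n) = (45.67 - 50) / (15.72/√27) = -1.431
p-value = 0.1643

Since p-value > α = 0.1, we fail to reject H₀.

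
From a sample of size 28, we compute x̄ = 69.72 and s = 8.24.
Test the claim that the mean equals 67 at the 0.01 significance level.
One-sample t-test:
H₀: μ = 67
H₁: μ ≠ 67
df = n - 1 = 27
t = (x̄ - μ₀) / (s/√n) = (69.72 - 67) / (8.24/√28) = 1.747
p-value = 0.0921

Since p-value > α = 0.01, we fail to reject H₀.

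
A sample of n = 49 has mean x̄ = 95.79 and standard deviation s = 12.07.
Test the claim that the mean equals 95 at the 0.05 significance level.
One-sample t-test:
H₀: μ = 95
H₁: μ ≠ 95
df = n - 1 = 48
t = (x̄ - μ₀) / (s/√n) = (95.79 - 95) / (12.07/√49) = 0.458
p-value = 0.6489

Since p-value > α = 0.05, we fail to reject H₀.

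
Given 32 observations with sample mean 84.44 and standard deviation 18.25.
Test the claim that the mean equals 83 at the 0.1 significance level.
One-sample t-test:
H₀: μ = 83
H₁: μ ≠ 83
df = n - 1 = 31
t = (x̄ - μ₀) / (s/√n) = (84.44 - 83) / (18.25/√32) = 0.446
p-value = 0.6584

Since p-value > α = 0.1, we fail to reject H₀.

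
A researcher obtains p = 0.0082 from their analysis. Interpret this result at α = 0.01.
Since p = 0.0082 < α = 0.01, reject H₀.
There is sufficient evidence to reject the null hypothesis; the result is statistically significant at the 0.01 level.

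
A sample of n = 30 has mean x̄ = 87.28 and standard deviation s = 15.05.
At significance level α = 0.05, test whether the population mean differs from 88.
One-sample t-test:
H₀: μ = 88
H₁: μ ≠ 88
df = n - 1 = 29
t = (x̄ - μ₀) / (s/√n) = (87.28 - 88) / (15.05/√30) = -0.262
p-value = 0.7951

Since p-value > α = 0.05, we fail to reject H₀.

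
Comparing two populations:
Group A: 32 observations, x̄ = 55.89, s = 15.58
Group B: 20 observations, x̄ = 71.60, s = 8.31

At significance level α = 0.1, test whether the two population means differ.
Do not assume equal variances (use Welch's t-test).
Welch's two-sample t-test:
H₀: μ₁ = μ₂
H₁: μ₁ ≠ μ₂
s₁²/n₁ = 15.58²/32 = 7.5855,  s₂²/n₂ = 8.31²/20 = 3.4528
SE = √(s₁²/n₁ + s₂²/n₂) = √(7.5855 + 3.4528) = 3.3224
df (Welch-Satterthwaite) = (s₁²/n₁ + s₂²/n₂)² / [(s₁²/n₁)²/(n₁-1) + (s₂²/n₂)²/(n₂-1)] ≈ 49.06
t = (x̄₁ - x̄₂) / SE = (55.89 - 71.60) / 3.3224 = -15.71 / 3.3224 = -4.729
p-value < 0.0001

Since p-value < α = 0.1, we reject H₀.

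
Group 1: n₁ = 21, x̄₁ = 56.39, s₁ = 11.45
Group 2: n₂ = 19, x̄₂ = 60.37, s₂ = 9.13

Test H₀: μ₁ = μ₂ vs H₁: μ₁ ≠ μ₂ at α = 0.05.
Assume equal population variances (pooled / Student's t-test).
Student's two-sample t-test (equal variances):
H₀: μ₁ = μ₂
H₁: μ₁ ≠ μ₂
df = n₁ + n₂ - 2 = 38
Pooled variance s_p² = [(n₁-1)s₁² + (n₂-1)s₂²] / (n₁ + n₂ - 2) = [(20)(11.45²) + (18)(9.13²)] / 38 = 108.4862
SE = √(s_p²(1/n₁ + 1/n₂)) = √(108.4862 × (1/21 + 1/19)) = 3.2978
t = (x̄₁ - x̄₂) / SE = (56.39 - 60.37) / 3.2978 = -3.98 / 3.2978 = -1.207
p-value = 0.2350

Since p-value > α = 0.05, we fail to reject H₀.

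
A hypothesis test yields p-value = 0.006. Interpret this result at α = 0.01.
Since p = 0.006 < α = 0.01, reject H₀.
There is sufficient evidence to reject the null hypothesis; the result is statistically significant at the 0.01 level.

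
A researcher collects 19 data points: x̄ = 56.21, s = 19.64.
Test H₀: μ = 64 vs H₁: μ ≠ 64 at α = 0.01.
One-sample t-test:
H₀: μ = 64
H₁: μ ≠ 64
df = n - 1 = 18
t = (x̄ - μ₀) / (s/√n) = (56.21 - 64) / (19.64/√19) = -1.729
p-value = 0.1009

Since p-value > α = 0.01, we fail to reject H₀.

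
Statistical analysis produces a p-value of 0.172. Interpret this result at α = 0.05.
Since p = 0.172 > α = 0.05, fail to reject H₀.
There is insufficient evidence to reject the null hypothesis; the result is not statistically significant at the 0.05 level.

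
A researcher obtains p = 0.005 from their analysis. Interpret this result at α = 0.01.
Since p = 0.005 < α = 0.01, reject H₀.
There is sufficient evidence to reject the null hypothesis; the result is statistically significant at the 0.01 level.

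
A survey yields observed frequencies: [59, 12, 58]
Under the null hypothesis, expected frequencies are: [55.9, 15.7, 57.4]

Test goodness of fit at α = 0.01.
Chi-square goodness of fit test:
H₀: observed counts match expected distribution
H₁: observed counts differ from expected distribution
df = k - 1 = 2
χ² = Σ(O - E)²/E
   = (59 - 55.9)²/55.9 + (12 - 15.7)²/15.7 + (58 - 57.4)²/57.4
   = 0.172 + 0.872 + 0.006
   = 1.05
p-value = 0.5915

Since p-value > α = 0.01, we fail to reject H₀.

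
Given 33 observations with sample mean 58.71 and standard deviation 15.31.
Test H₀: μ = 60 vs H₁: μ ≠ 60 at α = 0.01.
One-sample t-test:
H₀: μ = 60
H₁: μ ≠ 60
df = n - 1 = 32
t = (x̄ - μ₀) / (s/√n) = (58.71 - 60) / (15.31/√33) = -0.484
p-value = 0.6317

Since p-value > α = 0.01, we fail to reject H₀.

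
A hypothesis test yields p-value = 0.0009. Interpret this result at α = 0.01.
Since p = 0.0009 < α = 0.01, reject H₀.
There is sufficient evidence to reject the null hypothesis; the result is statistically significant at the 0.01 level.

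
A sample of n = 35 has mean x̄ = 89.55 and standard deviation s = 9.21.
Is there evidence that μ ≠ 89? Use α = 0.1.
One-sample t-test:
H₀: μ = 89
H₁: μ ≠ 89
df = n - 1 = 34
t = (x̄ - μ₀) / (s/√n) = (89.55 - 89) / (9.21/√35) = 0.353
p-value = 0.7260

Since p-value > α = 0.1, we fail to reject H₀.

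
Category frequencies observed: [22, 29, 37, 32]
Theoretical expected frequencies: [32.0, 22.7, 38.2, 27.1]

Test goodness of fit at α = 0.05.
Chi-square goodness of fit test:
H₀: observed counts match expected distribution
H₁: observed counts differ from expected distribution
df = k - 1 = 3
χ² = Σ(O - E)²/E
   = (22 - 32.0)²/32.0 + (29 - 22.7)²/22.7 + (37 - 38.2)²/38.2 + (32 - 27.1)²/27.1
   = 3.125 + 1.748 + 0.038 + 0.886
   = 5.80
p-value = 0.1219

Since p-value > α = 0.05, we fail to reject H₀.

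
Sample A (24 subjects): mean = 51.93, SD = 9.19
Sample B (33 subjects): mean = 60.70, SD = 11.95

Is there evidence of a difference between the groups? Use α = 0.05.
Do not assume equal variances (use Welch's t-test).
Welch's two-sample t-test:
H₀: μ₁ = μ₂
H₁: μ₁ ≠ μ₂
s₁²/n₁ = 9.19²/24 = 3.5190,  s₂²/n₂ = 11.95²/33 = 4.3273
SE = √(s₁²/n₁ + s₂²/n₂) = √(3.5190 + 4.3273) = 2.8011
df (Welch-Satterthwaite) = (s₁²/n₁ + s₂²/n₂)² / [(s₁²/n₁)²/(n₁-1) + (s₂²/n₂)²/(n₂-1)] ≈ 54.79
t = (x̄₁ - x̄₂) / SE = (51.93 - 60.70) / 2.8011 = -8.77 / 2.8011 = -3.131
p-value = 0.0028

Since p-value < α = 0.05, we reject H₀.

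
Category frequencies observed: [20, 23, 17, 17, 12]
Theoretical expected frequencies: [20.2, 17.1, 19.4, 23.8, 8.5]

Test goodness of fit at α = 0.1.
Chi-square goodness of fit test:
H₀: observed counts match expected distribution
H₁: observed counts differ from expected distribution
df = k - 1 = 4
χ² = Σ(O - E)²/E
   = (20 - 20.2)²/20.2 + (23 - 17.1)²/17.1 + (17 - 19.4)²/19.4 + (17 - 23.8)²/23.8 + (12 - 8.5)²/8.5
   = 0.002 + 2.036 + 0.297 + 1.943 + 1.441
   = 5.72
p-value = 0.2212

Since p-value > α = 0.1, we fail to reject H₀.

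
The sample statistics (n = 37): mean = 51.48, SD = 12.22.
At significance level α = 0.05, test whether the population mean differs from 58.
One-sample t-test:
H₀: μ = 58
H₁: μ ≠ 58
df = n - 1 = 36
t = (x̄ - μ₀) / (s/√n) = (51.48 - 58) / (12.22/√37) = -3.245
p-value = 0.0025

Since p-value < α = 0.05, we reject H₀.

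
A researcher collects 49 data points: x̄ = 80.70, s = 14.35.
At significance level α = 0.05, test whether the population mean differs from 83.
One-sample t-test:
H₀: μ = 83
H₁: μ ≠ 83
df = n - 1 = 48
t = (x̄ - μ₀) / (s/√n) = (80.70 - 83) / (14.35/√49) = -1.122
p-value = 0.2675

Since p-value > α = 0.05, we fail to reject H₀.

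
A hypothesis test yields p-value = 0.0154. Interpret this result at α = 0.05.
Since p = 0.0154 < α = 0.05, reject H₀.
There is sufficient evidence to reject the null hypothesis; the result is statistically significant at the 0.05 level.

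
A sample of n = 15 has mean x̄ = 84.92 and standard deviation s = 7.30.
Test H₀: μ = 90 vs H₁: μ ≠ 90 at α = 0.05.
One-sample t-test:
H₀: μ = 90
H₁: μ ≠ 90
df = n - 1 = 14
t = (x̄ - μ₀) / (s/√n) = (84.92 - 90) / (7.30/√15) = -2.695
p-value = 0.0174

Since p-value < α = 0.05, we reject H₀.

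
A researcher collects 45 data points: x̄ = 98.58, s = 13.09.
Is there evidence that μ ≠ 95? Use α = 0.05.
One-sample t-test:
H₀: μ = 95
H₁: μ ≠ 95
df = n - 1 = 44
t = (x̄ - μ₀) / (s/√n) = (98.58 - 95) / (13.09/√45) = 1.835
p-value = 0.0733

Since p-value > α = 0.05, we fail to reject H₀.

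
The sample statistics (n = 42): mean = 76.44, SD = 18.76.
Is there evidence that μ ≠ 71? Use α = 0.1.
One-sample t-test:
H₀: μ = 71
H₁: μ ≠ 71
df = n - 1 = 41
t = (x̄ - μ₀) / (s/√n) = (76.44 - 71) / (18.76/√42) = 1.879
p-value = 0.0673

Since p-value < α = 0.1, we reject H₀.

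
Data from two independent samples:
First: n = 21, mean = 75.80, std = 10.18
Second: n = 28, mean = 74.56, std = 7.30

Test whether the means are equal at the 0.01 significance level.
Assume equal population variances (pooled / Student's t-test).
Student's two-sample t-test (equal variances):
H₀: μ₁ = μ₂
H₁: μ₁ ≠ μ₂
df = n₁ + n₂ - 2 = 47
Pooled variance s_p² = [(n₁-1)s₁² + (n₂-1)s₂²] / (n₁ + n₂ - 2) = [(20)(10.18²) + (27)(7.30²)] / 47 = 74.7123
SE = √(s_p²(1/n₁ + 1/n₂)) = √(74.7123 × (1/21 + 1/28)) = 2.4952
t = (x̄₁ - x̄₂) / SE = (75.80 - 74.56) / 2.4952 = 1.24 / 2.4952 = 0.497
p-value = 0.6215

Since p-value > α = 0.01, we fail to reject H₀.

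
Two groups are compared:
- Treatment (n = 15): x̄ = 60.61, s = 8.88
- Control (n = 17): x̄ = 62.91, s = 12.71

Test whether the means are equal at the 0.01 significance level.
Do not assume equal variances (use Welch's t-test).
Welch's two-sample t-test:
H₀: μ₁ = μ₂
H₁: μ₁ ≠ μ₂
s₁²/n₁ = 8.88²/15 = 5.2570,  s₂²/n₂ = 12.71²/17 = 9.5026
SE = √(s₁²/n₁ + s₂²/n₂) = √(5.2570 + 9.5026) = 3.8418
df (Welch-Satterthwaite) = (s₁²/n₁ + s₂²/n₂)² / [(s₁²/n₁)²/(n₁-1) + (s₂²/n₂)²/(n₂-1)] ≈ 28.60
t = (x̄₁ - x̄₂) / SE = (60.61 - 62.91) / 3.8418 = -2.30 / 3.8418 = -0.599
p-value = 0.5541

Since p-value > α = 0.01, we fail to reject H₀.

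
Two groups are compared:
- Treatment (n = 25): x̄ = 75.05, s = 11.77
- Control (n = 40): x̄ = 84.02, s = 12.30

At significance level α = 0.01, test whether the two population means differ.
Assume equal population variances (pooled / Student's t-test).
Student's two-sample t-test (equal variances):
H₀: μ₁ = μ₂
H₁: μ₁ ≠ μ₂
df = n₁ + n₂ - 2 = 63
Pooled variance s_p² = [(n₁-1)s₁² + (n₂-1)s₂²] / (n₁ + n₂ - 2) = [(24)(11.77²) + (39)(12.30²)] / 63 = 146.4302
SE = √(s_p²(1/n₁ + 1/n₂)) = √(146.4302 × (1/25 + 1/40)) = 3.0851
t = (x̄₁ - x̄₂) / SE = (75.05 - 84.02) / 3.0851 = -8.97 / 3.0851 = -2.908
p-value = 0.0050

Since p-value < α = 0.01, we reject H₀.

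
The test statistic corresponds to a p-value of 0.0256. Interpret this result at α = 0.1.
Since p = 0.0256 < α = 0.1, reject H₀.
There is sufficient evidence to reject the null hypothesis; the result is statistically significant at the 0.1 level.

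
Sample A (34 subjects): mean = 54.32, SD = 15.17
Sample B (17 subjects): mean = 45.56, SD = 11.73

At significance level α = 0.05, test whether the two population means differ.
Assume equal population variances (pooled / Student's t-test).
Student's two-sample t-test (equal variances):
H₀: μ₁ = μ₂
H₁: μ₁ ≠ μ₂
df = n₁ + n₂ - 2 = 49
Pooled variance s_p² = [(n₁-1)s₁² + (n₂-1)s₂²] / (n₁ + n₂ - 2) = [(33)(15.17²) + (16)(11.73²)] / 49 = 199.9131
SE = √(s_p²(1/n₁ + 1/n₂)) = √(199.9131 × (1/34 + 1/17)) = 4.1999
t = (x̄₁ - x̄₂) / SE = (54.32 - 45.56) / 4.1999 = 8.76 / 4.1999 = 2.086
p-value = 0.0422

Since p-value < α = 0.05, we reject H₀.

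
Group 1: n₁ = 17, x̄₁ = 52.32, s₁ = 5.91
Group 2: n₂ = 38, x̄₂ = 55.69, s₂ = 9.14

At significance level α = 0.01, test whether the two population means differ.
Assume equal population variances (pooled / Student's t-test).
Student's two-sample t-test (equal variances):
H₀: μ₁ = μ₂
H₁: μ₁ ≠ μ₂
df = n₁ + n₂ - 2 = 53
Pooled variance s_p² = [(n₁-1)s₁² + (n₂-1)s₂²] / (n₁ + n₂ - 2) = [(16)(5.91²) + (37)(9.14²)] / 53 = 68.8644
SE = √(s_p²(1/n₁ + 1/n₂)) = √(68.8644 × (1/17 + 1/38)) = 2.4214
t = (x̄₁ - x̄₂) / SE = (52.32 - 55.69) / 2.4214 = -3.37 / 2.4214 = -1.392
p-value = 0.1698

Since p-value > α = 0.01, we fail to reject H₀.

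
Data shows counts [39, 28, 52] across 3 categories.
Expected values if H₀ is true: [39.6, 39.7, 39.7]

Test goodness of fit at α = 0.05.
Chi-square goodness of fit test:
H₀: observed counts match expected distribution
H₁: observed counts differ from expected distribution
df = k - 1 = 2
χ² = Σ(O - E)²/E
   = (39 - 39.6)²/39.6 + (28 - 39.7)²/39.7 + (52 - 39.7)²/39.7
   = 0.009 + 3.448 + 3.811
   = 7.27
p-value = 0.0264

Since p-value < α = 0.05, we reject H₀.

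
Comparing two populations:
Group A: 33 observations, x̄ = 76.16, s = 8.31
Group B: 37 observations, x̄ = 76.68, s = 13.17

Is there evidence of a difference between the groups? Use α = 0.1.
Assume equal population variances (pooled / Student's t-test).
Student's two-sample t-test (equal variances):
H₀: μ₁ = μ₂
H₁: μ₁ ≠ μ₂
df = n₁ + n₂ - 2 = 68
Pooled variance s_p² = [(n₁-1)s₁² + (n₂-1)s₂²] / (n₁ + n₂ - 2) = [(32)(8.31²) + (36)(13.17²)] / 68 = 124.3229
SE = √(s_p²(1/n₁ + 1/n₂)) = √(124.3229 × (1/33 + 1/37)) = 2.6697
t = (x̄₁ - x̄₂) / SE = (76.16 - 76.68) / 2.6697 = -0.52 / 2.6697 = -0.195
p-value = 0.8461

Since p-value > α = 0.1, we fail to reject H₀.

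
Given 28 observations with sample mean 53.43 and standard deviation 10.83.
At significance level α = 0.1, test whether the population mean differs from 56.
One-sample t-test:
H₀: μ = 56
H₁: μ ≠ 56
df = n - 1 = 27
t = (x̄ - μ₀) / (s/√n) = (53.43 - 56) / (10.83/√28) = -1.256
p-value = 0.2200

Since p-value > α = 0.1, we fail to reject H₀.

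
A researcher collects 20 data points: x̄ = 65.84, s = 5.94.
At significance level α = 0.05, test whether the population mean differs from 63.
One-sample t-test:
H₀: μ = 63
H₁: μ ≠ 63
df = n - 1 = 19
t = (x̄ - μ₀) / (s/√n) = (65.84 - 63) / (5.94/√20) = 2.138
p-value = 0.0457

Since p-value < α = 0.05, we reject H₀.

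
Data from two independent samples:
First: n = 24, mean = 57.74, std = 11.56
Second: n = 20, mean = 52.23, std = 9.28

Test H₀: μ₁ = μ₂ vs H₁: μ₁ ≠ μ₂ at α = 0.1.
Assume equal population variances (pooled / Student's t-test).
Student's two-sample t-test (equal variances):
H₀: μ₁ = μ₂
H₁: μ₁ ≠ μ₂
df = n₁ + n₂ - 2 = 42
Pooled variance s_p² = [(n₁-1)s₁² + (n₂-1)s₂²] / (n₁ + n₂ - 2) = [(23)(11.56²) + (19)(9.28²)] / 42 = 112.1386
SE = √(s_p²(1/n₁ + 1/n₂)) = √(112.1386 × (1/24 + 1/20)) = 3.2061
t = (x̄₁ - x̄₂) / SE = (57.74 - 52.23) / 3.2061 = 5.51 / 3.2061 = 1.719
p-value = 0.0931

Since p-value < α = 0.1, we reject H₀.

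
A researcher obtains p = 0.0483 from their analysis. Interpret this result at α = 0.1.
Since p = 0.0483 < α = 0.1, reject H₀.
There is sufficient evidence to reject the null hypothesis; the result is statistically significant at the 0.1 level.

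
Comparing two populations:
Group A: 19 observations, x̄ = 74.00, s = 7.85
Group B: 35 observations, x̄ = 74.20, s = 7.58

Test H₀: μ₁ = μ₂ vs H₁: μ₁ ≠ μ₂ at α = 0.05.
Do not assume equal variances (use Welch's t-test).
Welch's two-sample t-test:
H₀: μ₁ = μ₂
H₁: μ₁ ≠ μ₂
s₁²/n₁ = 7.85²/19 = 3.2433,  s₂²/n₂ = 7.58²/35 = 1.6416
SE = √(s₁²/n₁ + s₂²/n₂) = √(3.2433 + 1.6416) = 2.2102
df (Welch-Satterthwaite) = (s₁²/n₁ + s₂²/n₂)² / [(s₁²/n₁)²/(n₁-1) + (s₂²/n₂)²/(n₂-1)] ≈ 35.96
t = (x̄₁ - x̄₂) / SE = (74.00 - 74.20) / 2.2102 = -0.20 / 2.2102 = -0.090
p-value = 0.9284

Since p-value > α = 0.05, we fail to reject H₀.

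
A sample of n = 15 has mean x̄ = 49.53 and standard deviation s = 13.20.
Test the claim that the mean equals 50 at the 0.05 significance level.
One-sample t-test:
H₀: μ = 50
H₁: μ ≠ 50
df = n - 1 = 14
t = (x̄ - μ₀) / (s/√n) = (49.53 - 50) / (13.20/√15) = -0.138
p-value = 0.8923

Since p-value > α = 0.05, we fail to reject H₀.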